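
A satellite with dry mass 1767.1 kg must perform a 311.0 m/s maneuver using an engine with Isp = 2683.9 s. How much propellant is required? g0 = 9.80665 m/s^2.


ve = Isp * g0 = 2683.9 * 9.80665 = 26320.067935 m/s
mass ratio = exp(dv/ve) = exp(311.0/26320.067935) = 1.01188616
m_prop = m_dry * (mr - 1) = 1767.1 * (1.01188616 - 1)
m_prop = 21.0040 kg

21.0040 kg


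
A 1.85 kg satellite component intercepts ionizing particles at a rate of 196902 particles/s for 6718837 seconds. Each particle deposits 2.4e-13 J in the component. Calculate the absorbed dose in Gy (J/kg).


Total energy deposited = rate * time * E_per
  = 196902 * 6718837 * 2.4e-13 = 0.3175086 J
Dose = E_total / mass = 0.3175086 / 1.85
Dose = 0.1716263 Gy

0.1716 Gy


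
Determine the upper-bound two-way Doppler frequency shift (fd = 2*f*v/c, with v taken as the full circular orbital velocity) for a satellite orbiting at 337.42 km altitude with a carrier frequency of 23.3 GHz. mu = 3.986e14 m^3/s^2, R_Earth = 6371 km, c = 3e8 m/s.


r = 6.70842e+06 m
v = sqrt(mu/r) = 7708.2985 m/s (worst-case radial velocity)
f = 23.3 GHz = 2.33e+10 Hz
fd = 2*f*v/c = 2*2.33e+10*7708.2985/3.0e+08
fd = 1.1973557e+06 Hz

1.1974e+06 Hz


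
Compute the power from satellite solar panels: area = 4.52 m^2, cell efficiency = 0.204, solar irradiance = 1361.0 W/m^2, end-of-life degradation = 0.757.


P = area * eta * S * degradation
P = 4.52 * 0.204 * 1361.0 * 0.757
P = 949.9978 W

949.9978 W


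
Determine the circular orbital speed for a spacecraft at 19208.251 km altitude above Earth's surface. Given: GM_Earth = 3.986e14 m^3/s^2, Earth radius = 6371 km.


r = R_E + alt = 6371.0 + 19208.251 = 25579.2510 km = 2.5579251e+07 m
v = sqrt(mu/r) = sqrt(3.986e14 / 2.5579251e+07) = 3947.5236 m/s = 3.9475 km/s

3.9475 km/s


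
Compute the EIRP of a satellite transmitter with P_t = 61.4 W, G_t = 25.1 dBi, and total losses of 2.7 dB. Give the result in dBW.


Pt = 61.4 W = 17.8817 dBW
EIRP = Pt_dBW + Gt - losses = 17.8817 + 25.1 - 2.7 = 40.2817 dBW

40.2817 dBW


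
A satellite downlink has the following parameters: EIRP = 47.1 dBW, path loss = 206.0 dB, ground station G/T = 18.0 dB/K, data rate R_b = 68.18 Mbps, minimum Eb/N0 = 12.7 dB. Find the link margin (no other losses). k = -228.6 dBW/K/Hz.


C/N0 = EIRP - FSPL + G/T - k = 47.1 - 206.0 + 18.0 - (-228.6)
C/N0 = 87.7000 dB-Hz
R_b = 68.18 Mbps = 6.818e+07 bps -> 10*log10(R_b) = 78.3366 dB-Hz
Eb/N0 = C/N0 - 10*log10(R_b) = 87.7000 - 78.3366 = 9.3634 dB
Margin = Eb/N0 - Eb/N0_req = 9.3634 - 12.7 = -3.3366 dB (negative margin: link does not close)

-3.3366 dB


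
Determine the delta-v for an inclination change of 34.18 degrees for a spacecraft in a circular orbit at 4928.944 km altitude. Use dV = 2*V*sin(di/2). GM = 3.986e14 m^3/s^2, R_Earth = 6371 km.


r = 11299.9440 km = 1.1299944e+07 m
V = sqrt(mu/r) = 5939.2349 m/s
di = 34.18 deg = 0.5965535 rad
dV = 2*V*sin(di/2) = 2*5939.2349*sin(0.2982768)
dV = 3490.7675 m/s = 3.4908 km/s

3.4908 km/s


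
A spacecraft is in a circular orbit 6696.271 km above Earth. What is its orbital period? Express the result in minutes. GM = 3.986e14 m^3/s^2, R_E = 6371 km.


r = 13067.2710 km = 1.3067271e+07 m
T = 2*pi*sqrt(r^3/mu) = 2*pi*sqrt(2.2312832e+21 / 3.986e14)
T = 14865.8097 s = 247.7635 min

247.7635 minutes


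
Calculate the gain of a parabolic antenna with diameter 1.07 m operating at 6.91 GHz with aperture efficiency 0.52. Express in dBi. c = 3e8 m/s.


lambda = c/f = 3e8 / 6.91e+09 = 0.04341534 m
G = eta*(pi*D/lambda)^2 = 0.52*(pi*1.07/0.04341534)^2
G = 3117.3404 (linear)
G = 10*log10(3117.3404) = 34.9378 dBi

34.9378 dBi


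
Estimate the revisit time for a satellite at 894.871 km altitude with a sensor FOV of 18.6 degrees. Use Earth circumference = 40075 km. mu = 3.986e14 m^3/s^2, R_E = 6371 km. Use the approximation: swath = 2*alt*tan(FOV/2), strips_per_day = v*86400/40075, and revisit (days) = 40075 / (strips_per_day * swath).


swath = 2*894.871*tan(0.1623156) = 293.0815 km
v = sqrt(mu/r) = 7406.7009 m/s = 7.4067 km/s
strips/day = v*86400/40075 = 7.4067*86400/40075 = 15.9685
coverage/day = strips * swath = 15.9685 * 293.0815 = 4680.0814 km
revisit = 40075 / 4680.0814 = 8.5629 days

8.5629 days


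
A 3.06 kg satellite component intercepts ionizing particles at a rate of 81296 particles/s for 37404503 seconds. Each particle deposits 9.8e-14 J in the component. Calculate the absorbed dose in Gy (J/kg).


Total energy deposited = rate * time * E_per
  = 81296 * 37404503 * 9.8e-14 = 0.298002 J
Dose = E_total / mass = 0.298002 / 3.06
Dose = 0.09738627 Gy

0.0974 Gy


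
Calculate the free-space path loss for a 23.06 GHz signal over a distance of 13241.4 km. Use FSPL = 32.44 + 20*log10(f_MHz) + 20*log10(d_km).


f = 23.06 GHz = 23060.0000 MHz
d = 13241.4 km
FSPL = 32.44 + 20*log10(23060.0000) + 20*log10(13241.4)
FSPL = 32.44 + 87.2572 + 82.4387
FSPL = 202.1359 dB

202.1359 dB


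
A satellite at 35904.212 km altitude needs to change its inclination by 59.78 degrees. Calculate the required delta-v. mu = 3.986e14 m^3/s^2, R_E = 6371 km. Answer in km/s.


r = 42275.2120 km = 4.2275212e+07 m
V = sqrt(mu/r) = 3070.6177 m/s
di = 59.78 deg = 1.0434 rad
dV = 2*V*sin(di/2) = 2*3070.6177*sin(0.5216789)
dV = 3060.4013 m/s = 3.0604 km/s

3.0604 km/s


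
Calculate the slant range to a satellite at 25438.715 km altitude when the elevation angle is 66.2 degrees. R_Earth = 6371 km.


h = 25438.715 km, el = 66.2 deg
d = -R_E*sin(el) + sqrt((R_E*sin(el))^2 + 2*R_E*h + h^2)
d = -6371.0000*sin(1.1554) + sqrt((6371.0000*0.9149597)^2 + 2*6371.0000*25438.715 + 25438.715^2)
d = 25876.4380 km

25876.4380 km


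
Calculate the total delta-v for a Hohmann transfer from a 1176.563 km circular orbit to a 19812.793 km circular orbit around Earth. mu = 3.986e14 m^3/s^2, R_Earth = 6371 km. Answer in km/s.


r1 = 7547.5630 km = 7.547563e+06 m
r2 = 26183.7930 km = 2.6183793e+07 m
dv1 = sqrt(mu/r1)*(sqrt(2*r2/(r1+r2)) - 1) = 1787.6472 m/s
dv2 = sqrt(mu/r2)*(1 - sqrt(2*r1/(r1+r2))) = 1291.6064 m/s
total dv = |dv1| + |dv2| = 1787.6472 + 1291.6064 = 3079.2536 m/s = 3.0793 km/s

3.0793 km/s


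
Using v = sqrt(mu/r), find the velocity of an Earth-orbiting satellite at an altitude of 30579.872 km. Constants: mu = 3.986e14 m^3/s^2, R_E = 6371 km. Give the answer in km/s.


r = R_E + alt = 6371.0 + 30579.872 = 36950.8720 km = 3.6950872e+07 m
v = sqrt(mu/r) = sqrt(3.986e14 / 3.6950872e+07) = 3284.4020 m/s = 3.2844 km/s

3.2844 km/s


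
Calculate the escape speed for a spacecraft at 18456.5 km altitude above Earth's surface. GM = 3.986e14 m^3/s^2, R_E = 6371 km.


r = 6371.0 + 18456.5 = 24827.5000 km = 2.48275e+07 m
v_esc = sqrt(2*mu/r) = sqrt(2*3.986e14 / 2.48275e+07)
v_esc = 5666.5294 m/s = 5.6665 km/s

5.6665 km/s


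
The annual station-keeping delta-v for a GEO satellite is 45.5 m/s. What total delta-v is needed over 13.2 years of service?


dV = rate * years = 45.5 * 13.2
dV = 600.6000 m/s

600.6000 m/s


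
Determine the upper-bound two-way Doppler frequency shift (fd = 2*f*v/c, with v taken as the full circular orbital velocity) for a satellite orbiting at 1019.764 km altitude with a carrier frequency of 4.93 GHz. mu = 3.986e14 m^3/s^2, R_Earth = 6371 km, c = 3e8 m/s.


r = 7.390764e+06 m
v = sqrt(mu/r) = 7343.8531 m/s (worst-case radial velocity)
f = 4.93 GHz = 4.93e+09 Hz
fd = 2*f*v/c = 2*4.93e+09*7343.8531/3.0e+08
fd = 241367.9712 Hz

241367.9712 Hz


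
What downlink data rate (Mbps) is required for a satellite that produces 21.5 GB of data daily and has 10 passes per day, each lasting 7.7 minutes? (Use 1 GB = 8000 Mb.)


total contact time = 10 * 7.7 * 60 = 4620.0000 s
data = 21.5 GB = 172000.0000 Mb
rate = 172000.0000 / 4620.0000 = 37.2294 Mbps

37.2294 Mbps


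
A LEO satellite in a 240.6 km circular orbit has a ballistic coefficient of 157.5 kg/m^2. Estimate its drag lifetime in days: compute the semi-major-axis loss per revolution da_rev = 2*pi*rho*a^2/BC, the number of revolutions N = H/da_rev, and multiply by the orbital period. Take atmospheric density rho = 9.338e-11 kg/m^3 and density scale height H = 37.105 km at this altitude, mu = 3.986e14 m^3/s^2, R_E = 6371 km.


a = R_E + alt = 6611.6000 km = 6.6116e+06 m
da_rev = 2*pi*rho*a^2/BC = 2*pi*9.338e-11*(6.6116e+06)^2/157.5 = 162.841960 m per revolution
N = H/da_rev = 37105.0000 m / 162.841960 m = 227.8590 revolutions
P = 2*pi*sqrt(a^3/mu) = 5350.2131 s
lifetime = N*P = 227.8590 * 5350.2131 = 1.219094e+06 s = 14.1099 days

14.1099 days


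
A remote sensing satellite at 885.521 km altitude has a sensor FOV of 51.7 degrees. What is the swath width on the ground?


FOV = 51.7 deg = 0.9023352 rad
swath = 2 * alt * tan(FOV/2) = 2 * 885.521 * tan(0.4511676)
swath = 2 * 885.521 * 0.4844959
swath = 858.0627 km

858.0627 km


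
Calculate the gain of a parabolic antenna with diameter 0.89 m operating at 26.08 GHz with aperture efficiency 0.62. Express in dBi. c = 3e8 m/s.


lambda = c/f = 3e8 / 2.608e+10 = 0.01150307 m
G = eta*(pi*D/lambda)^2 = 0.62*(pi*0.89/0.01150307)^2
G = 36630.6068 (linear)
G = 10*log10(36630.6068) = 45.6384 dBi

45.6384 dBi


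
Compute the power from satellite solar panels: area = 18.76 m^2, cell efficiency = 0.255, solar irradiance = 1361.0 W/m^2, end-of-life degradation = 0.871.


P = area * eta * S * degradation
P = 18.76 * 0.255 * 1361.0 * 0.871
P = 5670.8648 W

5670.8648 W


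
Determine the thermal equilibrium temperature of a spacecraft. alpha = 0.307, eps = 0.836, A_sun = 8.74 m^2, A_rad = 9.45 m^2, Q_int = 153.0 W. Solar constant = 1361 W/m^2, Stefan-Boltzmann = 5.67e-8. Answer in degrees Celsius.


Numerator = alpha*S*A_sun + Q_int = 0.307*1361*8.74 + 153.0 = 3804.8080 W
Denominator = eps*sigma*A_rad = 0.836*5.67e-8*9.45 = 4.4794134e-07 W/K^4
T^4 = 8.4939871e+09 K^4
T = 303.5833 K = 30.4333 C

30.4333 degrees Celsius


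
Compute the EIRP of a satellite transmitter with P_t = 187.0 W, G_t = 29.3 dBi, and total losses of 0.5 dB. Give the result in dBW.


Pt = 187.0 W = 22.7184 dBW
EIRP = Pt_dBW + Gt - losses = 22.7184 + 29.3 - 0.5 = 51.5184 dBW

51.5184 dBW


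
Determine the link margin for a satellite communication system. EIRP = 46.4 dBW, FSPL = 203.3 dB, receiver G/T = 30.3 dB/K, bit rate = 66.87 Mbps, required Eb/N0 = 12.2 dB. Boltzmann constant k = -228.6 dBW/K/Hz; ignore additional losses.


C/N0 = EIRP - FSPL + G/T - k = 46.4 - 203.3 + 30.3 - (-228.6)
C/N0 = 102.0000 dB-Hz
R_b = 66.87 Mbps = 6.687e+07 bps -> 10*log10(R_b) = 78.2523 dB-Hz
Eb/N0 = C/N0 - 10*log10(R_b) = 102.0000 - 78.2523 = 23.7477 dB
Margin = Eb/N0 - Eb/N0_req = 23.7477 - 12.2 = 11.5477 dB (link closes)

11.5477 dB


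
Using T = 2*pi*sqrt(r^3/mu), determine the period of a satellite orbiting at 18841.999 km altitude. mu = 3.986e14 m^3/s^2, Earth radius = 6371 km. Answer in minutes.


r = 25212.9990 km = 2.5212999e+07 m
T = 2*pi*sqrt(r^3/mu) = 2*pi*sqrt(1.6027785e+22 / 3.986e14)
T = 39842.6284 s = 664.0438 min

664.0438 minutes


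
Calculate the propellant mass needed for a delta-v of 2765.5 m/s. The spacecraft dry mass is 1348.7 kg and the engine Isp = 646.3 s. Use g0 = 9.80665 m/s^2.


ve = Isp * g0 = 646.3 * 9.80665 = 6338.037895 m/s
mass ratio = exp(dv/ve) = exp(2765.5/6338.037895) = 1.54702507
m_prop = m_dry * (mr - 1) = 1348.7 * (1.54702507 - 1)
m_prop = 737.7727 kg

737.7727 kg


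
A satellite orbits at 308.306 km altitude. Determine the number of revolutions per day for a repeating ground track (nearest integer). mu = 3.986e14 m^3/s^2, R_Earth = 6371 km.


r = 6.679306e+06 m
T = 2*pi*sqrt(r^3/mu) = 5432.6063 s = 90.5434 min
revs/day = 1440 / 90.5434 = 15.9040
Rounded: 16 revolutions per day

16 revolutions per day


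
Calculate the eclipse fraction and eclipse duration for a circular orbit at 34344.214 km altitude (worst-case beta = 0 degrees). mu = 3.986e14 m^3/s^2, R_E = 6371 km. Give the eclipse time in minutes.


r = 40715.2140 km
T = 1362.6837 min
Eclipse fraction = arcsin(R_E/r)/pi = arcsin(6371.0000/40715.2140)/pi
= arcsin(0.1564771)/pi = 0.05001375
Eclipse duration = 0.05001375 * 1362.6837 = 68.1529 min

68.1529 minutes


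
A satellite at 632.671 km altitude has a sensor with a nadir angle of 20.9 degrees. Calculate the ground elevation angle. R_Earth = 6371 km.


r = R_E + alt = 7003.6710 km
Law of sines in the satellite / Earth-center / ground-point triangle:
  sin(nadir)/R_E = sin(90 + el)/r  =>  cos(el) = (r/R_E)*sin(nadir)
cos(el) = (7003.6710 / 6371.0000) * sin(20.9 deg) = 0.3921638
el = arccos(0.3921638) = 66.9108 deg
(Earth-central angle = 90 - nadir - el = 2.1892 deg)

66.9108 degrees


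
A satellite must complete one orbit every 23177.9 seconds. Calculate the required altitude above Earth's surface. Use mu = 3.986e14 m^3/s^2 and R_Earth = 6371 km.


T = 23177.9 s
r = (mu*T^2/(4*pi^2))^(1/3) = (3.986e14 * 23177.9^2 / (4*pi^2))^(1/3)
r = 1.7570141e+07 m = 17570.1408 km
alt = r - R_E = 17570.1408 - 6371 = 11199.1408 km

11199.1408 km


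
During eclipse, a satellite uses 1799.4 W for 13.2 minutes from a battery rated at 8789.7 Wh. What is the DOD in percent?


E_used = P * t / 60 = 1799.4 * 13.2 / 60 = 395.8680 Wh
DOD = E_used / E_total * 100 = 395.8680 / 8789.7 * 100
DOD = 4.5038 %

4.5038 %


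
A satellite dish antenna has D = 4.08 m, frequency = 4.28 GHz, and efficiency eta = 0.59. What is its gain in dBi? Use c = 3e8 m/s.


lambda = c/f = 3e8 / 4.28e+09 = 0.07009346 m
G = eta*(pi*D/lambda)^2 = 0.59*(pi*4.08/0.07009346)^2
G = 19729.5469 (linear)
G = 10*log10(19729.5469) = 42.9512 dBi

42.9512 dBi


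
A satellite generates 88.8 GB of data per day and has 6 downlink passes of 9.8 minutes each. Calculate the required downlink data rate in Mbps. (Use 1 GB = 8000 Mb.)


total contact time = 6 * 9.8 * 60 = 3528.0000 s
data = 88.8 GB = 710400.0000 Mb
rate = 710400.0000 / 3528.0000 = 201.3605 Mbps

201.3605 Mbps


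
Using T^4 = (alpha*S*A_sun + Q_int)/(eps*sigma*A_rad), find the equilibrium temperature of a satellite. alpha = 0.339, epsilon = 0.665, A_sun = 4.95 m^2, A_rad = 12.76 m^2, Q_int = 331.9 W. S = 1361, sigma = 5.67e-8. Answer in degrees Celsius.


Numerator = alpha*S*A_sun + Q_int = 0.339*1361*4.95 + 331.9 = 2615.7261 W
Denominator = eps*sigma*A_rad = 0.665*5.67e-8*12.76 = 4.8112218e-07 W/K^4
T^4 = 5.4367189e+09 K^4
T = 271.5403 K = -1.6097 C

-1.6097 degrees Celsius


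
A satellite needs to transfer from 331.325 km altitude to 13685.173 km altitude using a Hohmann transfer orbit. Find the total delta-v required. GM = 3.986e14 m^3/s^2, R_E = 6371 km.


r1 = 6702.3250 km = 6.702325e+06 m
r2 = 20056.1730 km = 2.0056173e+07 m
dv1 = sqrt(mu/r1)*(sqrt(2*r2/(r1+r2)) - 1) = 1730.1990 m/s
dv2 = sqrt(mu/r2)*(1 - sqrt(2*r1/(r1+r2))) = 1302.7407 m/s
total dv = |dv1| + |dv2| = 1730.1990 + 1302.7407 = 3032.9397 m/s = 3.0329 km/s

3.0329 km/s


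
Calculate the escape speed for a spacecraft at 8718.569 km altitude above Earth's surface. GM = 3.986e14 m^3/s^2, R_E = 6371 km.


r = 6371.0 + 8718.569 = 15089.5690 km = 1.5089569e+07 m
v_esc = sqrt(2*mu/r) = sqrt(2*3.986e14 / 1.5089569e+07)
v_esc = 7268.5072 m/s = 7.2685 km/s

7.2685 km/s


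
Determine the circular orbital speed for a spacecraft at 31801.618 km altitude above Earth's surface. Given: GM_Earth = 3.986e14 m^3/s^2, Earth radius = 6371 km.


r = R_E + alt = 6371.0 + 31801.618 = 38172.6180 km = 3.8172618e+07 m
v = sqrt(mu/r) = sqrt(3.986e14 / 3.8172618e+07) = 3231.4145 m/s = 3.2314 km/s

3.2314 km/s


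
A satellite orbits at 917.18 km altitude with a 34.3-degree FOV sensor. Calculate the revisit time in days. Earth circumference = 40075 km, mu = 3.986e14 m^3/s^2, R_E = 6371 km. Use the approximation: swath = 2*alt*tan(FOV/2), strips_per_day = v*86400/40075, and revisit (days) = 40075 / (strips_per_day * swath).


swath = 2*917.18*tan(0.299324) = 566.0756 km
v = sqrt(mu/r) = 7395.3563 m/s = 7.3954 km/s
strips/day = v*86400/40075 = 7.3954*86400/40075 = 15.9441
coverage/day = strips * swath = 15.9441 * 566.0756 = 9025.5511 km
revisit = 40075 / 9025.5511 = 4.4402 days

4.4402 days


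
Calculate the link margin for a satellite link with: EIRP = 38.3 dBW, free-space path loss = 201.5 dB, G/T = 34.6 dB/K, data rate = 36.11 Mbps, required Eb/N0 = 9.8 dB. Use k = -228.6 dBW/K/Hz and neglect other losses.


C/N0 = EIRP - FSPL + G/T - k = 38.3 - 201.5 + 34.6 - (-228.6)
C/N0 = 100.0000 dB-Hz
R_b = 36.11 Mbps = 3.611e+07 bps -> 10*log10(R_b) = 75.5763 dB-Hz
Eb/N0 = C/N0 - 10*log10(R_b) = 100.0000 - 75.5763 = 24.4237 dB
Margin = Eb/N0 - Eb/N0_req = 24.4237 - 9.8 = 14.6237 dB (link closes)

14.6237 dB


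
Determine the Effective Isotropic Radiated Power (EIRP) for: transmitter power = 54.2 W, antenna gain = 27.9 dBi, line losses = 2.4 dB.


Pt = 54.2 W = 17.3400 dBW
EIRP = Pt_dBW + Gt - losses = 17.3400 + 27.9 - 2.4 = 42.8400 dBW

42.8400 dBW


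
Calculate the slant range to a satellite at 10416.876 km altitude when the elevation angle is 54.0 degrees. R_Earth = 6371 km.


h = 10416.876 km, el = 54.0 deg
d = -R_E*sin(el) + sqrt((R_E*sin(el))^2 + 2*R_E*h + h^2)
d = -6371.0000*sin(0.9424778) + sqrt((6371.0000*0.809017)^2 + 2*6371.0000*10416.876 + 10416.876^2)
d = 11210.6360 km

11210.6360 km


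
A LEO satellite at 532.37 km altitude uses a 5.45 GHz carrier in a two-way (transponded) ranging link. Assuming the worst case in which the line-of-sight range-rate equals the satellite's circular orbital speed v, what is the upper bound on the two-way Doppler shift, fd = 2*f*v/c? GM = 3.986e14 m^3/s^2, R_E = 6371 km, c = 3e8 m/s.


r = 6.90337e+06 m
v = sqrt(mu/r) = 7598.6785 m/s (worst-case radial velocity)
f = 5.45 GHz = 5.45e+09 Hz
fd = 2*f*v/c = 2*5.45e+09*7598.6785/3.0e+08
fd = 276085.3200 Hz

276085.3200 Hz


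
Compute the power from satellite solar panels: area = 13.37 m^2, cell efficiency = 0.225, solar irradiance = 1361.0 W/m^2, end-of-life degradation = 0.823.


P = area * eta * S * degradation
P = 13.37 * 0.225 * 1361.0 * 0.823
P = 3369.5498 W

3369.5498 W


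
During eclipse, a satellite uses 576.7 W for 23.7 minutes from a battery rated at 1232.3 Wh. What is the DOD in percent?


E_used = P * t / 60 = 576.7 * 23.7 / 60 = 227.7965 Wh
DOD = E_used / E_total * 100 = 227.7965 / 1232.3 * 100
DOD = 18.4855 %

18.4855 %


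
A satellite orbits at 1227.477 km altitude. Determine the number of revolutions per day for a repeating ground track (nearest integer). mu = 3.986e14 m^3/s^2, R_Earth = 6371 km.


r = 7.598477e+06 m
T = 2*pi*sqrt(r^3/mu) = 6591.7549 s = 109.8626 min
revs/day = 1440 / 109.8626 = 13.1073
Rounded: 13 revolutions per day

13 revolutions per day


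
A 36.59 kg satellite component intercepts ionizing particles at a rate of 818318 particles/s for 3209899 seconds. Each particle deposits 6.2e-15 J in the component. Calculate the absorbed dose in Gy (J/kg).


Total energy deposited = rate * time * E_per
  = 818318 * 3209899 * 6.2e-15 = 0.01628565 J
Dose = E_total / mass = 0.01628565 / 36.59
Dose = 4.4508479e-04 Gy

4.4508e-04 Gy


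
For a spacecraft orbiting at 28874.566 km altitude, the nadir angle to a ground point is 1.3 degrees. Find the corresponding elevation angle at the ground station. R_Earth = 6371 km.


r = R_E + alt = 35245.5660 km
Law of sines in the satellite / Earth-center / ground-point triangle:
  sin(nadir)/R_E = sin(90 + el)/r  =>  cos(el) = (r/R_E)*sin(nadir)
cos(el) = (35245.5660 / 6371.0000) * sin(1.3 deg) = 0.1255106
el = arccos(0.1255106) = 82.7898 deg
(Earth-central angle = 90 - nadir - el = 5.9102 deg)

82.7898 degrees


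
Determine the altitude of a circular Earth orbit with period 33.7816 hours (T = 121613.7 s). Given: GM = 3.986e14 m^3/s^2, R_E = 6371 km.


T = 121613.7 s
r = (mu*T^2/(4*pi^2))^(1/3) = (3.986e14 * 121613.7^2 / (4*pi^2))^(1/3)
r = 5.3053518e+07 m = 53053.5180 km
alt = r - R_E = 53053.5180 - 6371 = 46682.5180 km

46682.5180 km


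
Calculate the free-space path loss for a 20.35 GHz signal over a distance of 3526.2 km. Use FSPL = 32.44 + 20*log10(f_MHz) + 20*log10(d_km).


f = 20.35 GHz = 20350.0000 MHz
d = 3526.2 km
FSPL = 32.44 + 20*log10(20350.0000) + 20*log10(3526.2)
FSPL = 32.44 + 86.1713 + 70.9461
FSPL = 189.5574 dB

189.5574 dB


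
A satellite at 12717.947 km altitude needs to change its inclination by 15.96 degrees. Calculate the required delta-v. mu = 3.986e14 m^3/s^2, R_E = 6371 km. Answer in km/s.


r = 19088.9470 km = 1.9088947e+07 m
V = sqrt(mu/r) = 4569.5945 m/s
di = 15.96 deg = 0.2785545 rad
dV = 2*V*sin(di/2) = 2*4569.5945*sin(0.1392773)
dV = 1268.7701 m/s = 1.2688 km/s

1.2688 km/s


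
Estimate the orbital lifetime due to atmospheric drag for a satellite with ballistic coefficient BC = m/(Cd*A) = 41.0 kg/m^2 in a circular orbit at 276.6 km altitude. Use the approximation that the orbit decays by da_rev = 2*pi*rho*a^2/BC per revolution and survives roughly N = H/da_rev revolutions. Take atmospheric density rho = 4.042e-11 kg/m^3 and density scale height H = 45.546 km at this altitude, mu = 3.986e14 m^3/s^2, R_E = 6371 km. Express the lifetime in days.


a = R_E + alt = 6647.6000 km = 6.6476e+06 m
da_rev = 2*pi*rho*a^2/BC = 2*pi*4.042e-11*(6.6476e+06)^2/41.0 = 273.729799 m per revolution
N = H/da_rev = 45546.0000 m / 273.729799 m = 166.3904 revolutions
P = 2*pi*sqrt(a^3/mu) = 5393.9702 s
lifetime = N*P = 166.3904 * 5393.9702 = 897504.6402 s = 10.3878 days

10.3878 days


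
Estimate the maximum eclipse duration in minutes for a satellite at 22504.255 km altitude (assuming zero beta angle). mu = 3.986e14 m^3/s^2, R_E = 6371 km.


r = 28875.2550 km
T = 813.8581 min
Eclipse fraction = arcsin(R_E/r)/pi = arcsin(6371.0000/28875.2550)/pi
= arcsin(0.2206387)/pi = 0.07081418
Eclipse duration = 0.07081418 * 813.8581 = 57.6327 min

57.6327 minutes


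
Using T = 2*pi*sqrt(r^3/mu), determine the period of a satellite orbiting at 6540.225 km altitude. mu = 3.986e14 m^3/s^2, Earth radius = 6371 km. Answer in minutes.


r = 12911.2250 km = 1.2911225e+07 m
T = 2*pi*sqrt(r^3/mu) = 2*pi*sqrt(2.1522977e+21 / 3.986e14)
T = 14600.3207 s = 243.3387 min

243.3387 minutes


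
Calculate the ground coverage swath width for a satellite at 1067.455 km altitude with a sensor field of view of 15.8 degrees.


FOV = 15.8 deg = 0.275762 rad
swath = 2 * alt * tan(FOV/2) = 2 * 1067.455 * tan(0.137881)
swath = 2 * 1067.455 * 0.1387615
swath = 296.2432 km

296.2432 km


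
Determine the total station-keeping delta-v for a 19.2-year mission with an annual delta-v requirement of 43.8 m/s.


dV = rate * years = 43.8 * 19.2
dV = 840.9600 m/s

840.9600 m/s


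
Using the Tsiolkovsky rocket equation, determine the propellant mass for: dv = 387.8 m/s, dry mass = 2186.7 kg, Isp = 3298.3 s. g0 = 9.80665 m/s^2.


ve = Isp * g0 = 3298.3 * 9.80665 = 32345.273695 m/s
mass ratio = exp(dv/ve) = exp(387.8/32345.273695) = 1.01206155
m_prop = m_dry * (mr - 1) = 2186.7 * (1.01206155 - 1)
m_prop = 26.3750 kg

26.3750 kg


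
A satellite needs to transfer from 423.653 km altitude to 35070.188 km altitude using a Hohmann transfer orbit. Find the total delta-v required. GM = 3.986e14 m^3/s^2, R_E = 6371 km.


r1 = 6794.6530 km = 6.794653e+06 m
r2 = 41441.1880 km = 4.1441188e+07 m
dv1 = sqrt(mu/r1)*(sqrt(2*r2/(r1+r2)) - 1) = 2380.7132 m/s
dv2 = sqrt(mu/r2)*(1 - sqrt(2*r1/(r1+r2))) = 1455.2245 m/s
total dv = |dv1| + |dv2| = 2380.7132 + 1455.2245 = 3835.9377 m/s = 3.8359 km/s

3.8359 km/s


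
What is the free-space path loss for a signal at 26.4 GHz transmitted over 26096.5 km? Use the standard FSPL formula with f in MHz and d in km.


f = 26.4 GHz = 26400.0000 MHz
d = 26096.5 km
FSPL = 32.44 + 20*log10(26400.0000) + 20*log10(26096.5)
FSPL = 32.44 + 88.4321 + 88.3316
FSPL = 209.2037 dB

209.2037 dB


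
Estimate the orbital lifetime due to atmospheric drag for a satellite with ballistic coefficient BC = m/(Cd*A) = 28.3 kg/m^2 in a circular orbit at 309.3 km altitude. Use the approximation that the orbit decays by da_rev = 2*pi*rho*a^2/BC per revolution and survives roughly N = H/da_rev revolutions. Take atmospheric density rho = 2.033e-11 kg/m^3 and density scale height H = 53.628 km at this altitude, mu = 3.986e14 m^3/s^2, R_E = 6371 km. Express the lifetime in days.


a = R_E + alt = 6680.3000 km = 6.6803e+06 m
da_rev = 2*pi*rho*a^2/BC = 2*pi*2.033e-11*(6.6803e+06)^2/28.3 = 201.429347 m per revolution
N = H/da_rev = 53628.0000 m / 201.429347 m = 266.2373 revolutions
P = 2*pi*sqrt(a^3/mu) = 5433.8190 s
lifetime = N*P = 266.2373 * 5433.8190 = 1.4466852e+06 s = 16.7440 days

16.7440 days


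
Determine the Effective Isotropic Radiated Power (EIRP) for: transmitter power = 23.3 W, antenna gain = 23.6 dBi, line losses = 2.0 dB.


Pt = 23.3 W = 13.6736 dBW
EIRP = Pt_dBW + Gt - losses = 13.6736 + 23.6 - 2.0 = 35.2736 dBW

35.2736 dBW


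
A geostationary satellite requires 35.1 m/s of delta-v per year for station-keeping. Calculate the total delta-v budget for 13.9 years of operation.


dV = rate * years = 35.1 * 13.9
dV = 487.8900 m/s

487.8900 m/s


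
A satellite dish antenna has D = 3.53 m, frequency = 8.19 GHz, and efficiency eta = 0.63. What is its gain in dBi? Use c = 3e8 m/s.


lambda = c/f = 3e8 / 8.19e+09 = 0.03663004 m
G = eta*(pi*D/lambda)^2 = 0.63*(pi*3.53/0.03663004)^2
G = 57745.0816 (linear)
G = 10*log10(57745.0816) = 47.6151 dBi

47.6151 dBi


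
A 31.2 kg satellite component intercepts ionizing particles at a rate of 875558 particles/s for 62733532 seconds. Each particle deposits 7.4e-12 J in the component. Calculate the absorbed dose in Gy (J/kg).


Total energy deposited = rate * time * E_per
  = 875558 * 62733532 * 7.4e-12 = 406.4587 J
Dose = E_total / mass = 406.4587 / 31.2
Dose = 13.0275 Gy

13.0275 Gy


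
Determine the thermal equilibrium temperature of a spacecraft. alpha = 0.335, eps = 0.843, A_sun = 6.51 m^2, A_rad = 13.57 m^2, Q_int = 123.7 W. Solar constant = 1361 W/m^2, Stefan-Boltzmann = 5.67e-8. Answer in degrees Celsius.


Numerator = alpha*S*A_sun + Q_int = 0.335*1361*6.51 + 123.7 = 3091.8368 W
Denominator = eps*sigma*A_rad = 0.843*5.67e-8*13.57 = 6.4862022e-07 W/K^4
T^4 = 4.7667907e+09 K^4
T = 262.7583 K = -10.3917 C

-10.3917 degrees Celsius


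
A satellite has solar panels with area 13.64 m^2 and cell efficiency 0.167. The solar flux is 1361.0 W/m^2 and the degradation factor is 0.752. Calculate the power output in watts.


P = area * eta * S * degradation
P = 13.64 * 0.167 * 1361.0 * 0.752
P = 2331.3464 W

2331.3464 W


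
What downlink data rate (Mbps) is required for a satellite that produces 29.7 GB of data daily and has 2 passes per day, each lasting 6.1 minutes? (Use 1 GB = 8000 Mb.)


total contact time = 2 * 6.1 * 60 = 732.0000 s
data = 29.7 GB = 237600.0000 Mb
rate = 237600.0000 / 732.0000 = 324.5902 Mbps

324.5902 Mbps


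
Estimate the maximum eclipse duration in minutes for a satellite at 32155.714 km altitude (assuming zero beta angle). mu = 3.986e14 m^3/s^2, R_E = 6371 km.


r = 38526.7140 km
T = 1254.3043 min
Eclipse fraction = arcsin(R_E/r)/pi = arcsin(6371.0000/38526.7140)/pi
= arcsin(0.1653658)/pi = 0.05288047
Eclipse duration = 0.05288047 * 1254.3043 = 66.3282 min

66.3282 minutes


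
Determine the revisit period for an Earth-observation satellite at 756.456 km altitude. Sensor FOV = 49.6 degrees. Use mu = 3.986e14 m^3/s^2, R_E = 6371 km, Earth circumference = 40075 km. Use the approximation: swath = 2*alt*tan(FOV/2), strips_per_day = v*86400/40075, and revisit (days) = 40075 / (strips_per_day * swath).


swath = 2*756.456*tan(0.4328417) = 699.0635 km
v = sqrt(mu/r) = 7478.2740 m/s = 7.4783 km/s
strips/day = v*86400/40075 = 7.4783*86400/40075 = 16.1228
coverage/day = strips * swath = 16.1228 * 699.0635 = 11270.8898 km
revisit = 40075 / 11270.8898 = 3.5556 days

3.5556 days


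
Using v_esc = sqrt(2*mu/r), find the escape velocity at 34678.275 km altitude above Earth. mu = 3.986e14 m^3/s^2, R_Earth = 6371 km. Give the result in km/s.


r = 6371.0 + 34678.275 = 41049.2750 km = 4.1049275e+07 m
v_esc = sqrt(2*mu/r) = sqrt(2*3.986e14 / 4.1049275e+07)
v_esc = 4406.8767 m/s = 4.4069 km/s

4.4069 km/s


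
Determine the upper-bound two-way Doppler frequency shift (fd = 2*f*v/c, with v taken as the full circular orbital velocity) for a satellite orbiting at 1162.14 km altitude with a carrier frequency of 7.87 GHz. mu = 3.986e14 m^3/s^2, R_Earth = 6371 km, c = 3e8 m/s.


r = 7.53314e+06 m
v = sqrt(mu/r) = 7274.1228 m/s (worst-case radial velocity)
f = 7.87 GHz = 7.87e+09 Hz
fd = 2*f*v/c = 2*7.87e+09*7274.1228/3.0e+08
fd = 381648.9757 Hz

381648.9757 Hz


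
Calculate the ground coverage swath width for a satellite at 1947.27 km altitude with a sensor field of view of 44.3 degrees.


FOV = 44.3 deg = 0.7731809 rad
swath = 2 * alt * tan(FOV/2) = 2 * 1947.27 * tan(0.3865904)
swath = 2 * 1947.27 * 0.4070748
swath = 1585.3691 km

1585.3691 km


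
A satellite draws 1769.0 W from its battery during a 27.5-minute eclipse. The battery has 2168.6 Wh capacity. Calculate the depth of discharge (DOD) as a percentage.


E_used = P * t / 60 = 1769.0 * 27.5 / 60 = 810.7917 Wh
DOD = E_used / E_total * 100 = 810.7917 / 2168.6 * 100
DOD = 37.3878 %

37.3878 %


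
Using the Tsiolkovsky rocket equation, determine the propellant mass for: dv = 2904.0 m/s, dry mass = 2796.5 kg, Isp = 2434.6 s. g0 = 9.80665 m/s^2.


ve = Isp * g0 = 2434.6 * 9.80665 = 23875.270090 m/s
mass ratio = exp(dv/ve) = exp(2904.0/23875.270090) = 1.12933858
m_prop = m_dry * (mr - 1) = 2796.5 * (1.12933858 - 1)
m_prop = 361.6953 kg

361.6953 kg


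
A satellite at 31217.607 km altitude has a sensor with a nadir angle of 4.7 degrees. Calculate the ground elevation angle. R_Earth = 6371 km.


r = R_E + alt = 37588.6070 km
Law of sines in the satellite / Earth-center / ground-point triangle:
  sin(nadir)/R_E = sin(90 + el)/r  =>  cos(el) = (r/R_E)*sin(nadir)
cos(el) = (37588.6070 / 6371.0000) * sin(4.7 deg) = 0.4834334
el = arccos(0.4834334) = 61.0901 deg
(Earth-central angle = 90 - nadir - el = 24.2099 deg)

61.0901 degrees


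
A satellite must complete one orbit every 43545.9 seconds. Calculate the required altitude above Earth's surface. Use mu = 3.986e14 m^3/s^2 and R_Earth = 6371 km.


T = 43545.9 s
r = (mu*T^2/(4*pi^2))^(1/3) = (3.986e14 * 43545.9^2 / (4*pi^2))^(1/3)
r = 2.6752068e+07 m = 26752.0684 km
alt = r - R_E = 26752.0684 - 6371 = 20381.0684 km

20381.0684 km


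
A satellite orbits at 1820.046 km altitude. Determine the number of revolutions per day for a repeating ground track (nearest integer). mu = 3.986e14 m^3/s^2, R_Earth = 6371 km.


r = 8.191046e+06 m
T = 2*pi*sqrt(r^3/mu) = 7377.6877 s = 122.9615 min
revs/day = 1440 / 122.9615 = 11.7110
Rounded: 12 revolutions per day

12 revolutions per day


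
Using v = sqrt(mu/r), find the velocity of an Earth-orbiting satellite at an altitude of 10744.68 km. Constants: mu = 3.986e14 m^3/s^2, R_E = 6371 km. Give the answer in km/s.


r = R_E + alt = 6371.0 + 10744.68 = 17115.6800 km = 1.711568e+07 m
v = sqrt(mu/r) = sqrt(3.986e14 / 1.711568e+07) = 4825.8250 m/s = 4.8258 km/s

4.8258 km/s


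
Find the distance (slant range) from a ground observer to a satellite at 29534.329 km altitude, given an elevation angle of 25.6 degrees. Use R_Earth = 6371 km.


h = 29534.329 km, el = 25.6 deg
d = -R_E*sin(el) + sqrt((R_E*sin(el))^2 + 2*R_E*h + h^2)
d = -6371.0000*sin(0.4468043) + sqrt((6371.0000*0.4320857)^2 + 2*6371.0000*29534.329 + 29534.329^2)
d = 32689.8258 km

32689.8258 km


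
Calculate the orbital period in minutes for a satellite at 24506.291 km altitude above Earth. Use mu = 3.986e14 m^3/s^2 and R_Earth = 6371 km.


r = 30877.2910 km = 3.0877291e+07 m
T = 2*pi*sqrt(r^3/mu) = 2*pi*sqrt(2.9438628e+22 / 3.986e14)
T = 53997.0467 s = 899.9508 min

899.9508 minutes


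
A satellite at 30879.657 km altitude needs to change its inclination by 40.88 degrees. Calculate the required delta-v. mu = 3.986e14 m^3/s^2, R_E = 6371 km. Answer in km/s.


r = 37250.6570 km = 3.7250657e+07 m
V = sqrt(mu/r) = 3271.1592 m/s
di = 40.88 deg = 0.7134906 rad
dV = 2*V*sin(di/2) = 2*3271.1592*sin(0.3567453)
dV = 2284.7497 m/s = 2.2847 km/s

2.2847 km/s


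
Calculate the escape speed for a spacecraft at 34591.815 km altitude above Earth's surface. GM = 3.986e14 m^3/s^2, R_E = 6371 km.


r = 6371.0 + 34591.815 = 40962.8150 km = 4.0962815e+07 m
v_esc = sqrt(2*mu/r) = sqrt(2*3.986e14 / 4.0962815e+07)
v_esc = 4411.5250 m/s = 4.4115 km/s

4.4115 km/s


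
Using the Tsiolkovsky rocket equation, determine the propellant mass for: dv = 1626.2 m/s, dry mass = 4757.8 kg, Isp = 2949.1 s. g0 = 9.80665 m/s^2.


ve = Isp * g0 = 2949.1 * 9.80665 = 28920.791515 m/s
mass ratio = exp(dv/ve) = exp(1626.2/28920.791515) = 1.05784037
m_prop = m_dry * (mr - 1) = 4757.8 * (1.05784037 - 1)
m_prop = 275.1929 kg

275.1929 kg


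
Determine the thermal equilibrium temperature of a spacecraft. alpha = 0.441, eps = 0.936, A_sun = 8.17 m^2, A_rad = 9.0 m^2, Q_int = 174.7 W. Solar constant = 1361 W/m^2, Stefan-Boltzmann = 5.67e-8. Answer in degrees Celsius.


Numerator = alpha*S*A_sun + Q_int = 0.441*1361*8.17 + 174.7 = 5078.3422 W
Denominator = eps*sigma*A_rad = 0.936*5.67e-8*9.0 = 4.776408e-07 W/K^4
T^4 = 1.0632136e+10 K^4
T = 321.1110 K = 47.9610 C

47.9610 degrees Celsius


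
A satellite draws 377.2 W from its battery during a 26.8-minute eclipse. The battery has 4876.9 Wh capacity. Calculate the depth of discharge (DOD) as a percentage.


E_used = P * t / 60 = 377.2 * 26.8 / 60 = 168.4827 Wh
DOD = E_used / E_total * 100 = 168.4827 / 4876.9 * 100
DOD = 3.4547 %

3.4547 %


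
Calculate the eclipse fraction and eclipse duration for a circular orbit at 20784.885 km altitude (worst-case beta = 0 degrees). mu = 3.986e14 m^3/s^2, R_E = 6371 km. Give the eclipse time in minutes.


r = 27155.8850 km
T = 742.2598 min
Eclipse fraction = arcsin(R_E/r)/pi = arcsin(6371.0000/27155.8850)/pi
= arcsin(0.2346084)/pi = 0.0753808
Eclipse duration = 0.0753808 * 742.2598 = 55.9521 min

55.9521 minutes


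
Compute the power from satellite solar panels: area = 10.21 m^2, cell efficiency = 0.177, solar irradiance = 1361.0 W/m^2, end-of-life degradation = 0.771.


P = area * eta * S * degradation
P = 10.21 * 0.177 * 1361.0 * 0.771
P = 1896.3195 W

1896.3195 W


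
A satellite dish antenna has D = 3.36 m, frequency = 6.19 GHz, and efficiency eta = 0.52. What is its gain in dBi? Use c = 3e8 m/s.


lambda = c/f = 3e8 / 6.19e+09 = 0.04846527 m
G = eta*(pi*D/lambda)^2 = 0.52*(pi*3.36/0.04846527)^2
G = 24667.2328 (linear)
G = 10*log10(24667.2328) = 43.9212 dBi

43.9212 dBi


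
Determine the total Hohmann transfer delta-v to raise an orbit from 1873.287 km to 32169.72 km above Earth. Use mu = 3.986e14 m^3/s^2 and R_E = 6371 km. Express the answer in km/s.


r1 = 8244.2870 km = 8.244287e+06 m
r2 = 38540.7200 km = 3.854072e+07 m
dv1 = sqrt(mu/r1)*(sqrt(2*r2/(r1+r2)) - 1) = 1971.7936 m/s
dv2 = sqrt(mu/r2)*(1 - sqrt(2*r1/(r1+r2))) = 1306.7657 m/s
total dv = |dv1| + |dv2| = 1971.7936 + 1306.7657 = 3278.5592 m/s = 3.2786 km/s

3.2786 km/s


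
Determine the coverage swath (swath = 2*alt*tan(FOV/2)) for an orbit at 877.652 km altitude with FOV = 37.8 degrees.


FOV = 37.8 deg = 0.6597345 rad
swath = 2 * alt * tan(FOV/2) = 2 * 877.652 * tan(0.3298672)
swath = 2 * 877.652 * 0.3423765
swath = 600.9749 km

600.9749 km


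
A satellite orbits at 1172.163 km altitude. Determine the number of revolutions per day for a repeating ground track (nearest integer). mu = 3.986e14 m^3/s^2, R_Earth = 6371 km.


r = 7.543163e+06 m
T = 2*pi*sqrt(r^3/mu) = 6519.9079 s = 108.6651 min
revs/day = 1440 / 108.6651 = 13.2517
Rounded: 13 revolutions per day

13 revolutions per day


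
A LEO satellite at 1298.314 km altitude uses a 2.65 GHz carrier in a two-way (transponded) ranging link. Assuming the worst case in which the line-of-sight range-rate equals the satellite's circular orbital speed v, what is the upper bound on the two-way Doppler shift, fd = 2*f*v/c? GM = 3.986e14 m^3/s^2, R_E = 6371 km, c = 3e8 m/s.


r = 7.669314e+06 m
v = sqrt(mu/r) = 7209.2550 m/s (worst-case radial velocity)
f = 2.65 GHz = 2.65e+09 Hz
fd = 2*f*v/c = 2*2.65e+09*7209.2550/3.0e+08
fd = 127363.5051 Hz

127363.5051 Hz


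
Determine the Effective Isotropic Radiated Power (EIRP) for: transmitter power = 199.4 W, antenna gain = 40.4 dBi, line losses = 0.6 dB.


Pt = 199.4 W = 22.9973 dBW
EIRP = Pt_dBW + Gt - losses = 22.9973 + 40.4 - 0.6 = 62.7973 dBW

62.7973 dBW


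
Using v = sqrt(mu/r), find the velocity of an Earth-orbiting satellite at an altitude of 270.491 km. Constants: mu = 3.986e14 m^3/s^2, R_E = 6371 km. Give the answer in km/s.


r = R_E + alt = 6371.0 + 270.491 = 6641.4910 km = 6.641491e+06 m
v = sqrt(mu/r) = sqrt(3.986e14 / 6.641491e+06) = 7747.0410 m/s = 7.7470 km/s

7.7470 km/s


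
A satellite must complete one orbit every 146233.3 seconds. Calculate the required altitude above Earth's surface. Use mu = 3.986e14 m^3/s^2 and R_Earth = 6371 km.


T = 146233.3 s
r = (mu*T^2/(4*pi^2))^(1/3) = (3.986e14 * 146233.3^2 / (4*pi^2))^(1/3)
r = 5.9991544e+07 m = 59991.5440 km
alt = r - R_E = 59991.5440 - 6371 = 53620.5440 km

53620.5440 km


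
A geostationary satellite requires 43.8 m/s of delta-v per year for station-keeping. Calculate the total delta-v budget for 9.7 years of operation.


dV = rate * years = 43.8 * 9.7
dV = 424.8600 m/s

424.8600 m/s


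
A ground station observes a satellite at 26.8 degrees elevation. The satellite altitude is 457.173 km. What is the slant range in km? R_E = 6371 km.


h = 457.173 km, el = 26.8 deg
d = -R_E*sin(el) + sqrt((R_E*sin(el))^2 + 2*R_E*h + h^2)
d = -6371.0000*sin(0.4677482) + sqrt((6371.0000*0.4508775)^2 + 2*6371.0000*457.173 + 457.173^2)
d = 907.1148 km

907.1148 km


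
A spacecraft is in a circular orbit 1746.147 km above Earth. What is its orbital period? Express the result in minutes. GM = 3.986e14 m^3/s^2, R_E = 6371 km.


r = 8117.1470 km = 8.117147e+06 m
T = 2*pi*sqrt(r^3/mu) = 2*pi*sqrt(5.3482319e+20 / 3.986e14)
T = 7278.0718 s = 121.3012 min

121.3012 minutes


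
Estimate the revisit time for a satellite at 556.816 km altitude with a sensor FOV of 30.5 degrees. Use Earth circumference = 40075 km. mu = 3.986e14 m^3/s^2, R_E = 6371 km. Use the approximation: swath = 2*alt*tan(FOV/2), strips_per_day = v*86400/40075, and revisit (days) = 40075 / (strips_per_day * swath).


swath = 2*556.816*tan(0.2661627) = 303.6109 km
v = sqrt(mu/r) = 7585.2601 m/s = 7.5853 km/s
strips/day = v*86400/40075 = 7.5853*86400/40075 = 16.3535
coverage/day = strips * swath = 16.3535 * 303.6109 = 4965.1010 km
revisit = 40075 / 4965.1010 = 8.0713 days

8.0713 days


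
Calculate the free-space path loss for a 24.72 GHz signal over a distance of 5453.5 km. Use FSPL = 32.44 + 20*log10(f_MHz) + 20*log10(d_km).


f = 24.72 GHz = 24720.0000 MHz
d = 5453.5 km
FSPL = 32.44 + 20*log10(24720.0000) + 20*log10(5453.5)
FSPL = 32.44 + 87.8610 + 74.7335
FSPL = 195.0345 dB

195.0345 dB


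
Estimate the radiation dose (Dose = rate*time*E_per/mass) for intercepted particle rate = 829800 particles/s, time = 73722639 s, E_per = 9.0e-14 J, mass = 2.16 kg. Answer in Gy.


Total energy deposited = rate * time * E_per
  = 829800 * 73722639 * 9.0e-14 = 5.5058 J
Dose = E_total / mass = 5.5058 / 2.16
Dose = 2.5490 Gy

2.5490 Gy


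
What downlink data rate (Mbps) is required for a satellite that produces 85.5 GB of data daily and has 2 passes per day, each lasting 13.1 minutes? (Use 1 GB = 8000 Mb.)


total contact time = 2 * 13.1 * 60 = 1572.0000 s
data = 85.5 GB = 684000.0000 Mb
rate = 684000.0000 / 1572.0000 = 435.1145 Mbps

435.1145 Mbps


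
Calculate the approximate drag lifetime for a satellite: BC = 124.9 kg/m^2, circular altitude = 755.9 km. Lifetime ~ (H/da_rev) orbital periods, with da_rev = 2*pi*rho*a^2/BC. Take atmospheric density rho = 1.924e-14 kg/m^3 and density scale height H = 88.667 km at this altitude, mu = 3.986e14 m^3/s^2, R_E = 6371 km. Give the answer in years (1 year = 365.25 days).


a = R_E + alt = 7126.9000 km = 7.1269e+06 m
da_rev = 2*pi*rho*a^2/BC = 2*pi*1.924e-14*(7.1269e+06)^2/124.9 = 0.0491613531 m per revolution
N = H/da_rev = 88667.0000 m / 0.0491613531 m = 1.8035915e+06 revolutions
P = 2*pi*sqrt(a^3/mu) = 5987.7301 s
lifetime = N*P = 1.8035915e+06 * 5987.7301 = 1.0799419e+10 s = 124993.2795 days
years = 124993.2795 / 365.25 = 342.2129 years

342.2129 years
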